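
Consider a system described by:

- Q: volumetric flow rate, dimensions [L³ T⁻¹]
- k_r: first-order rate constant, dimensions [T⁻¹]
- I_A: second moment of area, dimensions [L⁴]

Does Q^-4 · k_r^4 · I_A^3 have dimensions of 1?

yes

Sum the exponent of each base dimension across the product:
  L: −4·[Q]_L + 4·[k_r]_L + 3·[I_A]_L = −4·(3) + 4·(0) + 3·(4) = 0
  T: −4·[Q]_T + 4·[k_r]_T + 3·[I_A]_T = −4·(-1) + 4·(-1) + 3·(0) = 0
All base exponents vanish — dimensionless.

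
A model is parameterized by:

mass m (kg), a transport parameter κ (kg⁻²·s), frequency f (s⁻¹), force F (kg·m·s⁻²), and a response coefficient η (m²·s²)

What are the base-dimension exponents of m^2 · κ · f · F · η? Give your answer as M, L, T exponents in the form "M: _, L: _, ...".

Collect each base-dimension exponent across the product:
  M: 2·(1) + (-2) + (0) + (1) + (0) = 1
  L: 2·(0) + (0) + (0) + (1) + (2) = 3
  T: 2·(0) + (1) + (-1) + (-2) + (2) = 0
So the dimensions are [M L³].

M: 1, L: 3, T: 0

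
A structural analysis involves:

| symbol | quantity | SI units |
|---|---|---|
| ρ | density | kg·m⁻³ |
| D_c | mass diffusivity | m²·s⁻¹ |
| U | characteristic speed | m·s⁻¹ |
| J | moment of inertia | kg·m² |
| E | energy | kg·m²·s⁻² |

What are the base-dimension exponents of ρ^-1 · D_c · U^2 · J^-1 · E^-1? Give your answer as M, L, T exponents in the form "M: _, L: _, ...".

Collect each base-dimension exponent across the product:
  M: −(1) + (0) + 2·(0) − (1) − (1) = -3
  L: −(-3) + (2) + 2·(1) − (2) − (2) = 3
  T: −(0) + (-1) + 2·(-1) − (0) − (-2) = -1
So the dimensions are [M⁻³ L³ T⁻¹].

M: -3, L: 3, T: -1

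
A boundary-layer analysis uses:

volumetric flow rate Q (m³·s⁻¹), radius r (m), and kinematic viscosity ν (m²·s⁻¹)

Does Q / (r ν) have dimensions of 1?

yes

Sum the exponent of each base dimension across the product:
  L: [Q]_L − [r]_L − [ν]_L = (3) − (1) − (2) = 0
  T: [Q]_T − [r]_T − [ν]_T = (-1) − (0) − (-1) = 0
All base exponents vanish — dimensionless.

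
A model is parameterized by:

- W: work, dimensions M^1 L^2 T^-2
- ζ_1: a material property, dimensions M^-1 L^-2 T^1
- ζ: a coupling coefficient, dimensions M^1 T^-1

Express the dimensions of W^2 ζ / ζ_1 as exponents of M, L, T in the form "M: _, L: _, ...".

Collect each base-dimension exponent across the product:
  M: 2·(1) − (-1) + (1) = 4
  L: 2·(2) − (-2) + (0) = 6
  T: 2·(-2) − (1) + (-1) = -6
So the dimensions are [M⁴ L⁶ T⁻⁶].

M: 4, L: 6, T: -6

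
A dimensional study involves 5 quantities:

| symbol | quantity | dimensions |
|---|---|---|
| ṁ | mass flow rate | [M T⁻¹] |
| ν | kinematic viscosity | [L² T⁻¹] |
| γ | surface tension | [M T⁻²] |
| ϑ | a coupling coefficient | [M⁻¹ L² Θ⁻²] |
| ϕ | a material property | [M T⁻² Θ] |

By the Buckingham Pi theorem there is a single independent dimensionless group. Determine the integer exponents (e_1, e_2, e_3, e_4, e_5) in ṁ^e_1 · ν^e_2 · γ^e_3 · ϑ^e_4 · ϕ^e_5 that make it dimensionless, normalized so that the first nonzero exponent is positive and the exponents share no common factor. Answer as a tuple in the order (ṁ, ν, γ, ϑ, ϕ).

M: e_1·(1) + e_2·(0) + e_3·(1) + e_4·(-1) + e_5·(1) = 0
L: e_1·(0) + e_2·(2) + e_3·(0) + e_4·(2) + e_5·(0) = 0
T: e_1·(-1) + e_2·(-1) + e_3·(-2) + e_4·(0) + e_5·(-2) = 0
Θ: e_1·(0) + e_2·(0) + e_3·(0) + e_4·(-2) + e_5·(1) = 0
Solving this homogeneous linear system for the smallest-integer solution (first nonzero entry positive) gives (1, -1, -2, 1, 2).

(1, -1, -2, 1, 2)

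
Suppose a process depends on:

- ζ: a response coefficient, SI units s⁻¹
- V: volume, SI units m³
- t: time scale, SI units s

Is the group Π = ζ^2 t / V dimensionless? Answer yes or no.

Sum the exponent of each base dimension across the product:
  L: 2·[ζ]_L − [V]_L + [t]_L = 2·(0) − (3) + (0) = -3
  T: 2·[ζ]_T − [V]_T + [t]_T = 2·(-1) − (0) + (1) = -1
Net dimensions [L⁻³ T⁻¹] ≠ [1] — not dimensionless.

no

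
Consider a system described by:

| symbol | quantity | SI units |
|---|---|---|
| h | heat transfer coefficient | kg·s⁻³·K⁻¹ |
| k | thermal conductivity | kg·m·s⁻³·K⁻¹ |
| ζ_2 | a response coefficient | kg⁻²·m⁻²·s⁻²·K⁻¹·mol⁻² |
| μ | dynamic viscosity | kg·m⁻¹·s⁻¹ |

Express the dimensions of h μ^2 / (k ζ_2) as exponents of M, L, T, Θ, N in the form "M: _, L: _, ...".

M: 4, L: -1, T: 0, Θ: 1, N: 2

Collect each base-dimension exponent across the product:
  M: (1) − (1) − (-2) + 2·(1) = 4
  L: (0) − (1) − (-2) + 2·(-1) = -1
  T: (-3) − (-3) − (-2) + 2·(-1) = 0
  Θ: (-1) − (-1) − (-1) + 2·(0) = 1
  N: (0) − (0) − (-2) + 2·(0) = 2
So the dimensions are [M⁴ L⁻¹ Θ N²].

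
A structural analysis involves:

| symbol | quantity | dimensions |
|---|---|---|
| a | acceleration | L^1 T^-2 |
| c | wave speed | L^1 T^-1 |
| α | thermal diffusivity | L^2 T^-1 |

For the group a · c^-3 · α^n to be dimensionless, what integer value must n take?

1

Balance the L exponent: (2)·n from α, plus (1) − 3·(1) = -2 from the rest, must sum to zero.
2n − 2 = 0, so n = 1.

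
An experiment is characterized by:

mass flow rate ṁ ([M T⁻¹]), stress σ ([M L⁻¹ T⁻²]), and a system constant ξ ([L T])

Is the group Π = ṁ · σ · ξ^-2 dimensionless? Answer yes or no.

Sum the exponent of each base dimension across the product:
  M: [ṁ]_M + [σ]_M − 2·[ξ]_M = (1) + (1) − 2·(0) = 2
  L: [ṁ]_L + [σ]_L − 2·[ξ]_L = (0) + (-1) − 2·(1) = -3
  T: [ṁ]_T + [σ]_T − 2·[ξ]_T = (-1) + (-2) − 2·(1) = -5
Net dimensions [M² L⁻³ T⁻⁵] ≠ [1] — not dimensionless.

no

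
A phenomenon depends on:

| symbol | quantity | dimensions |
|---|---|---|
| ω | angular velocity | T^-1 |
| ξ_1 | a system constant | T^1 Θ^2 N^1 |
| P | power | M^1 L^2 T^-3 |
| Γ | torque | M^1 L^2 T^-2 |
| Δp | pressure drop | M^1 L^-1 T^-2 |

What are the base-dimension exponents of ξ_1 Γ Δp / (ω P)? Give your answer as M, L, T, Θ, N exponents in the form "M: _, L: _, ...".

Collect each base-dimension exponent across the product:
  M: −(0) + (0) − (1) + (1) + (1) = 1
  L: −(0) + (0) − (2) + (2) + (-1) = -1
  T: −(-1) + (1) − (-3) + (-2) + (-2) = 1
  Θ: −(0) + (2) − (0) + (0) + (0) = 2
  N: −(0) + (1) − (0) + (0) + (0) = 1
So the dimensions are [M L⁻¹ T Θ² N].

M: 1, L: -1, T: 1, Θ: 2, N: 1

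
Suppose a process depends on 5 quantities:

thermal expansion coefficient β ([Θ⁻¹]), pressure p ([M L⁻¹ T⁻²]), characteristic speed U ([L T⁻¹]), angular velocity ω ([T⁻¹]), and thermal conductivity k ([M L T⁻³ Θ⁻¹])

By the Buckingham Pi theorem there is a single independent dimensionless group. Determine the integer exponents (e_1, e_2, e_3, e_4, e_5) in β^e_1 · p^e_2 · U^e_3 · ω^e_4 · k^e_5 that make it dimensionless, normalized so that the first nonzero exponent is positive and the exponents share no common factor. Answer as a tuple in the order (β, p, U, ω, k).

M: e_1·(0) + e_2·(1) + e_3·(0) + e_4·(0) + e_5·(1) = 0
L: e_1·(0) + e_2·(-1) + e_3·(1) + e_4·(0) + e_5·(1) = 0
T: e_1·(0) + e_2·(-2) + e_3·(-1) + e_4·(-1) + e_5·(-3) = 0
Θ: e_1·(-1) + e_2·(0) + e_3·(0) + e_4·(0) + e_5·(-1) = 0
Solving this homogeneous linear system for the smallest-integer solution (first nonzero entry positive) gives (1, 1, 2, -1, -1).

(1, 1, 2, -1, -1)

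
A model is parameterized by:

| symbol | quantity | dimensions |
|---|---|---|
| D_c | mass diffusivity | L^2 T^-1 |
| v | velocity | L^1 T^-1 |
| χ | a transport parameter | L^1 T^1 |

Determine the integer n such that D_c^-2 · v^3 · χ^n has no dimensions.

Balance the L exponent: (1)·n from χ, plus −2·(2) + 3·(1) = -1 from the rest, must sum to zero.
n − 1 = 0, so n = 1.

1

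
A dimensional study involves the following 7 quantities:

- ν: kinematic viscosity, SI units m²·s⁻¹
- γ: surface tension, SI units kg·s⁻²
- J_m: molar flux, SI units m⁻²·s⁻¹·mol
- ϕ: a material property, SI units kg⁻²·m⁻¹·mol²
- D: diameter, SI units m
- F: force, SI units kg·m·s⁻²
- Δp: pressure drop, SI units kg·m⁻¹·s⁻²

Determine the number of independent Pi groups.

There are 7 variables and 4 base dimensions (M, L, T, N).
The dimension matrix has rank 4.
Independent dimensionless groups: 7 − 4 = 3.

3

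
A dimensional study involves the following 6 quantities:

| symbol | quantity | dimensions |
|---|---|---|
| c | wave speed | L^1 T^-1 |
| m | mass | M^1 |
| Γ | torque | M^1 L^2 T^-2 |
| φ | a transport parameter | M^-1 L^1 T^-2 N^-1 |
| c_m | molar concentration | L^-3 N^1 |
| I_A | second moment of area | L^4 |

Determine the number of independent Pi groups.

2

There are 6 variables and 4 base dimensions (M, L, T, N).
The dimension matrix has rank 4.
Independent dimensionless groups: 6 − 4 = 2.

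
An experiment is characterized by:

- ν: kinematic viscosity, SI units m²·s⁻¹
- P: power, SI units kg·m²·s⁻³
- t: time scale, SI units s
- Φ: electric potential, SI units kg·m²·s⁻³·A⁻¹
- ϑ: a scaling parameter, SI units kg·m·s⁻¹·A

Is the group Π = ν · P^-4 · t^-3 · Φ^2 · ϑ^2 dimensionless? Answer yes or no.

yes

Sum the exponent of each base dimension across the product:
  M: [ν]_M − 4·[P]_M − 3·[t]_M + 2·[Φ]_M + 2·[ϑ]_M = (0) − 4·(1) − 3·(0) + 2·(1) + 2·(1) = 0
  L: [ν]_L − 4·[P]_L − 3·[t]_L + 2·[Φ]_L + 2·[ϑ]_L = (2) − 4·(2) − 3·(0) + 2·(2) + 2·(1) = 0
  T: [ν]_T − 4·[P]_T − 3·[t]_T + 2·[Φ]_T + 2·[ϑ]_T = (-1) − 4·(-3) − 3·(1) + 2·(-3) + 2·(-1) = 0
  I: [ν]_I − 4·[P]_I − 3·[t]_I + 2·[Φ]_I + 2·[ϑ]_I = (0) − 4·(0) − 3·(0) + 2·(-1) + 2·(1) = 0
All base exponents vanish — dimensionless.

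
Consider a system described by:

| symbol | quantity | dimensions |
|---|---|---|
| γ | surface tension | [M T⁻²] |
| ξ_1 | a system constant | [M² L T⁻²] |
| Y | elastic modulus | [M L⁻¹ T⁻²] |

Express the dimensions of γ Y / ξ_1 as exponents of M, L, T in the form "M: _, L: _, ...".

M: 0, L: -2, T: -2

Collect each base-dimension exponent across the product:
  M: (1) − (2) + (1) = 0
  L: (0) − (1) + (-1) = -2
  T: (-2) − (-2) + (-2) = -2
So the dimensions are [L⁻² T⁻²].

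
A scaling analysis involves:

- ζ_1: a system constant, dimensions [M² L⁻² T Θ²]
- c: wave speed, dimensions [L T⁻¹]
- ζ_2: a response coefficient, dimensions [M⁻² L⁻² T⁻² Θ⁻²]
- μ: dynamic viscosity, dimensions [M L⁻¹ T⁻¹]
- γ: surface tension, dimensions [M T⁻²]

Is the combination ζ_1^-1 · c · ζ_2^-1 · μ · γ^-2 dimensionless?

Sum the exponent of each base dimension across the product:
  M: −[ζ_1]_M + [c]_M − [ζ_2]_M + [μ]_M − 2·[γ]_M = −(2) + (0) − (-2) + (1) − 2·(1) = -1
  L: −[ζ_1]_L + [c]_L − [ζ_2]_L + [μ]_L − 2·[γ]_L = −(-2) + (1) − (-2) + (-1) − 2·(0) = 4
  T: −[ζ_1]_T + [c]_T − [ζ_2]_T + [μ]_T − 2·[γ]_T = −(1) + (-1) − (-2) + (-1) − 2·(-2) = 3
  Θ: −[ζ_1]_Θ + [c]_Θ − [ζ_2]_Θ + [μ]_Θ − 2·[γ]_Θ = −(2) + (0) − (-2) + (0) − 2·(0) = 0
Net dimensions [M⁻¹ L⁴ T³] ≠ [1] — not dimensionless.

no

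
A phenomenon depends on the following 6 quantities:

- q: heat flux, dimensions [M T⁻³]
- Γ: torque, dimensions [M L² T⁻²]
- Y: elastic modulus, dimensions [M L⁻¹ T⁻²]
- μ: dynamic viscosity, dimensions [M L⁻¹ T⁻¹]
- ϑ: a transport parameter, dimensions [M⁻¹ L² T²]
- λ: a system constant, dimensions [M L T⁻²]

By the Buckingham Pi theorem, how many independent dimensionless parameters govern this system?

There are 6 variables and 3 base dimensions (M, L, T).
The dimension matrix has rank 3.
Independent dimensionless groups: 6 − 3 = 3.

3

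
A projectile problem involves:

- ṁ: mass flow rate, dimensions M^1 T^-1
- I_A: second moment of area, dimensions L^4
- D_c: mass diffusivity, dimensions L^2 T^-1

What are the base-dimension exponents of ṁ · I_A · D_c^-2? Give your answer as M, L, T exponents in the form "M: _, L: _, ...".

M: 1, L: 0, T: 1

Collect each base-dimension exponent across the product:
  M: (1) + (0) − 2·(0) = 1
  L: (0) + (4) − 2·(2) = 0
  T: (-1) + (0) − 2·(-1) = 1
So the dimensions are [M T].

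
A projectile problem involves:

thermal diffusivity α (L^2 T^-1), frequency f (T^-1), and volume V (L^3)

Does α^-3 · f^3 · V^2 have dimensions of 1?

Sum the exponent of each base dimension across the product:
  L: −3·[α]_L + 3·[f]_L + 2·[V]_L = −3·(2) + 3·(0) + 2·(3) = 0
  T: −3·[α]_T + 3·[f]_T + 2·[V]_T = −3·(-1) + 3·(-1) + 2·(0) = 0
All base exponents vanish — dimensionless.

yes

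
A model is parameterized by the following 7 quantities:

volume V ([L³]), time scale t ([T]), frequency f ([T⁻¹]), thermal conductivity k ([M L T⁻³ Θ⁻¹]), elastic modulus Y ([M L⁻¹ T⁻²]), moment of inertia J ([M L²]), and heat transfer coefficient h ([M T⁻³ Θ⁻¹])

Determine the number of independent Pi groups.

There are 7 variables and 4 base dimensions (M, L, T, Θ).
The dimension matrix has rank 4.
Independent dimensionless groups: 7 − 4 = 3.

3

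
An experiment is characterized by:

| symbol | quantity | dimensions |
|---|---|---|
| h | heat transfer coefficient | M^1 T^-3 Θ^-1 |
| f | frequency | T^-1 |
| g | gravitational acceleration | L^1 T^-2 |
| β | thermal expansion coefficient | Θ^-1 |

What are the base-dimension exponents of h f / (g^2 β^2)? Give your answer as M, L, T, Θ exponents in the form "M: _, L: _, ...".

M: 1, L: -2, T: 0, Θ: 1

Collect each base-dimension exponent across the product:
  M: (1) + (0) − 2·(0) − 2·(0) = 1
  L: (0) + (0) − 2·(1) − 2·(0) = -2
  T: (-3) + (-1) − 2·(-2) − 2·(0) = 0
  Θ: (-1) + (0) − 2·(0) − 2·(-1) = 1
So the dimensions are [M L⁻² Θ].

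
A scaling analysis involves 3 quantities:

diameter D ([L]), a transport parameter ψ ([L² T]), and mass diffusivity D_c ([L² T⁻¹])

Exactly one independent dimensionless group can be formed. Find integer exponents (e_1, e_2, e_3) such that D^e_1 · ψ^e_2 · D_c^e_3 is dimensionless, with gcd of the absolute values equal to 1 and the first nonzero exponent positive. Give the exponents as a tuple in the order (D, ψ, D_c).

(4, -1, -1)

L: e_1·(1) + e_2·(2) + e_3·(2) = 0
T: e_1·(0) + e_2·(1) + e_3·(-1) = 0
Solving this homogeneous linear system for the smallest-integer solution (first nonzero entry positive) gives (4, -1, -1).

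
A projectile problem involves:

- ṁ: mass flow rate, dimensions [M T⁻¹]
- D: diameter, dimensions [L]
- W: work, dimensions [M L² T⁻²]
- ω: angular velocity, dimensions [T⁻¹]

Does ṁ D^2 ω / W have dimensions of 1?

Sum the exponent of each base dimension across the product:
  M: [ṁ]_M + 2·[D]_M − [W]_M + [ω]_M = (1) + 2·(0) − (1) + (0) = 0
  L: [ṁ]_L + 2·[D]_L − [W]_L + [ω]_L = (0) + 2·(1) − (2) + (0) = 0
  T: [ṁ]_T + 2·[D]_T − [W]_T + [ω]_T = (-1) + 2·(0) − (-2) + (-1) = 0
  N: [ṁ]_N + 2·[D]_N − [W]_N + [ω]_N = (0) + 2·(0) − (0) + (0) = 0
All base exponents vanish — dimensionless.

yes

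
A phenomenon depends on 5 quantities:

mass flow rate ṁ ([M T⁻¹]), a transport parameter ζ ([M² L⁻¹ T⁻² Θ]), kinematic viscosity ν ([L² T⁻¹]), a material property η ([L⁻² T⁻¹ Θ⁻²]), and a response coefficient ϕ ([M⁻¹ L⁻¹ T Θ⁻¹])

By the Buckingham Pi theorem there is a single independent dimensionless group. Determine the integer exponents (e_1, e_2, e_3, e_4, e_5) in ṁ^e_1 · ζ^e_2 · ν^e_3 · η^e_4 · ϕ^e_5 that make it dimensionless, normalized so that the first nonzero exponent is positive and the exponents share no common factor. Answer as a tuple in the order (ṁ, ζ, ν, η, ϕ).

(1, 1, 1, -1, 3)

M: e_1·(1) + e_2·(2) + e_3·(0) + e_4·(0) + e_5·(-1) = 0
L: e_1·(0) + e_2·(-1) + e_3·(2) + e_4·(-2) + e_5·(-1) = 0
T: e_1·(-1) + e_2·(-2) + e_3·(-1) + e_4·(-1) + e_5·(1) = 0
Θ: e_1·(0) + e_2·(1) + e_3·(0) + e_4·(-2) + e_5·(-1) = 0
Solving this homogeneous linear system for the smallest-integer solution (first nonzero entry positive) gives (1, 1, 1, -1, 3).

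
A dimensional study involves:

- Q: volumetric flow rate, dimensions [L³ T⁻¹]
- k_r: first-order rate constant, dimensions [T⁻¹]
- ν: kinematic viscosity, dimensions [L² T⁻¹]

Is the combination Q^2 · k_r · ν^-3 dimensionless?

yes

Sum the exponent of each base dimension across the product:
  M: 2·[Q]_M + [k_r]_M − 3·[ν]_M = 2·(0) + (0) − 3·(0) = 0
  L: 2·[Q]_L + [k_r]_L − 3·[ν]_L = 2·(3) + (0) − 3·(2) = 0
  T: 2·[Q]_T + [k_r]_T − 3·[ν]_T = 2·(-1) + (-1) − 3·(-1) = 0
  I: 2·[Q]_I + [k_r]_I − 3·[ν]_I = 2·(0) + (0) − 3·(0) = 0
All base exponents vanish — dimensionless.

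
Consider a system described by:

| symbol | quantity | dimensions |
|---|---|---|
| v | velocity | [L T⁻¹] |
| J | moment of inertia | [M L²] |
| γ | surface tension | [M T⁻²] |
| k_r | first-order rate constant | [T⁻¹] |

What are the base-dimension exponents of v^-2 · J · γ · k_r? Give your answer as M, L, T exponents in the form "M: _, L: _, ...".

Collect each base-dimension exponent across the product:
  M: −2·(0) + (1) + (1) + (0) = 2
  L: −2·(1) + (2) + (0) + (0) = 0
  T: −2·(-1) + (0) + (-2) + (-1) = -1
So the dimensions are [M² T⁻¹].

M: 2, L: 0, T: -1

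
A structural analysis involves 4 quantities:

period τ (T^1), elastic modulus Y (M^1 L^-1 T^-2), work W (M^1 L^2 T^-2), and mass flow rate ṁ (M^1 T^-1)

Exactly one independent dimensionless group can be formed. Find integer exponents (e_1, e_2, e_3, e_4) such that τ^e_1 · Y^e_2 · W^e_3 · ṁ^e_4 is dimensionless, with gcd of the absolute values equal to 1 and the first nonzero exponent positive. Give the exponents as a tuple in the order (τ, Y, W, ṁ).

(3, 2, 1, -3)

M: e_1·(0) + e_2·(1) + e_3·(1) + e_4·(1) = 0
L: e_1·(0) + e_2·(-1) + e_3·(2) + e_4·(0) = 0
T: e_1·(1) + e_2·(-2) + e_3·(-2) + e_4·(-1) = 0
Solving this homogeneous linear system for the smallest-integer solution (first nonzero entry positive) gives (3, 2, 1, -3).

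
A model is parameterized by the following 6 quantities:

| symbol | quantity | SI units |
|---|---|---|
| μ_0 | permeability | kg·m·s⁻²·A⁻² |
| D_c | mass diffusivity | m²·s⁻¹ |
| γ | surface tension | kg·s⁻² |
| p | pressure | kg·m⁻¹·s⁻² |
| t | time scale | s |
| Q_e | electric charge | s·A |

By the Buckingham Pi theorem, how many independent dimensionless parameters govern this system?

There are 6 variables and 4 base dimensions (M, L, T, I).
The dimension matrix has rank 4.
Independent dimensionless groups: 6 − 4 = 2.

2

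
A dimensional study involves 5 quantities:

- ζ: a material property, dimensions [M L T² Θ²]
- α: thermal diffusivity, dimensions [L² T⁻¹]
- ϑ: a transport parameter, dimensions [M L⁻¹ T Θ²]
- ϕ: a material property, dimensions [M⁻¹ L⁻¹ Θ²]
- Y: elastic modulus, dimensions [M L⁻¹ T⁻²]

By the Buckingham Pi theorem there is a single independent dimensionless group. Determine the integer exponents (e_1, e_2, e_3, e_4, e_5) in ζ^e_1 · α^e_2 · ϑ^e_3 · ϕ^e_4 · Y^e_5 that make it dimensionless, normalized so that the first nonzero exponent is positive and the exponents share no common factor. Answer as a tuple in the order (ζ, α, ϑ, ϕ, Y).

(3, -2, -4, 1, 2)

M: e_1·(1) + e_2·(0) + e_3·(1) + e_4·(-1) + e_5·(1) = 0
L: e_1·(1) + e_2·(2) + e_3·(-1) + e_4·(-1) + e_5·(-1) = 0
T: e_1·(2) + e_2·(-1) + e_3·(1) + e_4·(0) + e_5·(-2) = 0
Θ: e_1·(2) + e_2·(0) + e_3·(2) + e_4·(2) + e_5·(0) = 0
Solving this homogeneous linear system for the smallest-integer solution (first nonzero entry positive) gives (3, -2, -4, 1, 2).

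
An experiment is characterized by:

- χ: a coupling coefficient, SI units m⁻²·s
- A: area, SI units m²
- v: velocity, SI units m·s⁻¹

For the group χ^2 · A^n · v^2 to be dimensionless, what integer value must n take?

1

Balance the L exponent: (2)·n from A, plus 2·(-2) + 2·(1) = -2 from the rest, must sum to zero.
2n − 2 = 0, so n = 1.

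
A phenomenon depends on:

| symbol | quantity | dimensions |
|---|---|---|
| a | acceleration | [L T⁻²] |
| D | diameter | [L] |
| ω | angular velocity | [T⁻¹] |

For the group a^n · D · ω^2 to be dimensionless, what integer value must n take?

-1

Balance the L exponent: (1)·n from a, plus (1) + 2·(0) = 1 from the rest, must sum to zero.
n + 1 = 0, so n = -1.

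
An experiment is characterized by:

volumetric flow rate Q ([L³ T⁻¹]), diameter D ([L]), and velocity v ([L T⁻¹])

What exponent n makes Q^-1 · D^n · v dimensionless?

2

Balance the L exponent: (1)·n from D, plus −(3) + (1) = -2 from the rest, must sum to zero.
n − 2 = 0, so n = 2.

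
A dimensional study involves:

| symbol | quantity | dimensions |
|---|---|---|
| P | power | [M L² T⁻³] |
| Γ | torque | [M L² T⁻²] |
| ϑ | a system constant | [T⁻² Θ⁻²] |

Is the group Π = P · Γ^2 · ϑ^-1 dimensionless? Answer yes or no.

Sum the exponent of each base dimension across the product:
  M: [P]_M + 2·[Γ]_M − [ϑ]_M = (1) + 2·(1) − (0) = 3
  L: [P]_L + 2·[Γ]_L − [ϑ]_L = (2) + 2·(2) − (0) = 6
  T: [P]_T + 2·[Γ]_T − [ϑ]_T = (-3) + 2·(-2) − (-2) = -5
  Θ: [P]_Θ + 2·[Γ]_Θ − [ϑ]_Θ = (0) + 2·(0) − (-2) = 2
Net dimensions [M³ L⁶ T⁻⁵ Θ²] ≠ [1] — not dimensionless.

no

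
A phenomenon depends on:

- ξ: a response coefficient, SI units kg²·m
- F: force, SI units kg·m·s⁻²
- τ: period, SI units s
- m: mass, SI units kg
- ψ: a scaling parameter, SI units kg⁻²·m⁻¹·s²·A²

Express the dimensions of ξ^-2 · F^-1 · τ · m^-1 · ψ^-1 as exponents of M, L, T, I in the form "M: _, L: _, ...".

M: -4, L: -2, T: 1, I: -2

Collect each base-dimension exponent across the product:
  M: −2·(2) − (1) + (0) − (1) − (-2) = -4
  L: −2·(1) − (1) + (0) − (0) − (-1) = -2
  T: −2·(0) − (-2) + (1) − (0) − (2) = 1
  I: −2·(0) − (0) + (0) − (0) − (2) = -2
So the dimensions are [M⁻⁴ L⁻² T I⁻²].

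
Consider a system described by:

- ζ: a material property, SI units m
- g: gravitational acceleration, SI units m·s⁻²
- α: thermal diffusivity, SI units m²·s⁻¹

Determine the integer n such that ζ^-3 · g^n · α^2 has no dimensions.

Balance the L exponent: (1)·n from g, plus −3·(1) + 2·(2) = 1 from the rest, must sum to zero.
n + 1 = 0, so n = -1.

-1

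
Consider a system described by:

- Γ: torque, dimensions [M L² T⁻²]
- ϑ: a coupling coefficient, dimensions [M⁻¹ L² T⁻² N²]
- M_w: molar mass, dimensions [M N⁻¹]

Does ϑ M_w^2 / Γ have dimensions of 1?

Sum the exponent of each base dimension across the product:
  M: −[Γ]_M + [ϑ]_M + 2·[M_w]_M = −(1) + (-1) + 2·(1) = 0
  L: −[Γ]_L + [ϑ]_L + 2·[M_w]_L = −(2) + (2) + 2·(0) = 0
  T: −[Γ]_T + [ϑ]_T + 2·[M_w]_T = −(-2) + (-2) + 2·(0) = 0
  N: −[Γ]_N + [ϑ]_N + 2·[M_w]_N = −(0) + (2) + 2·(-1) = 0
All base exponents vanish — dimensionless.

yes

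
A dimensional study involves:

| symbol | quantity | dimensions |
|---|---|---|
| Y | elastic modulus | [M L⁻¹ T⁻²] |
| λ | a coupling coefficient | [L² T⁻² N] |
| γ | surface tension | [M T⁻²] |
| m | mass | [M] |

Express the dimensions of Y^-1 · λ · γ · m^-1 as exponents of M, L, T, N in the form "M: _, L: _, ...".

M: -1, L: 3, T: -2, N: 1

Collect each base-dimension exponent across the product:
  M: −(1) + (0) + (1) − (1) = -1
  L: −(-1) + (2) + (0) − (0) = 3
  T: −(-2) + (-2) + (-2) − (0) = -2
  N: −(0) + (1) + (0) − (0) = 1
So the dimensions are [M⁻¹ L³ T⁻² N].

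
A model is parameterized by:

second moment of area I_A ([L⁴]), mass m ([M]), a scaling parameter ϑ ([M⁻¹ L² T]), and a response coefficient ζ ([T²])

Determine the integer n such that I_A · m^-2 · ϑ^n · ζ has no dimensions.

-2

Balance the M exponent: (-1)·n from ϑ, plus (0) − 2·(1) + (0) = -2 from the rest, must sum to zero.
−n − 2 = 0, so n = -2.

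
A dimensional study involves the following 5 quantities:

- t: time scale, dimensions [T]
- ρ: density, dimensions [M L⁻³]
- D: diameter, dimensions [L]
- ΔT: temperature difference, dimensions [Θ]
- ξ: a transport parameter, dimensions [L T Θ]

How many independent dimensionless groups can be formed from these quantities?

There are 5 variables and 4 base dimensions (M, L, T, Θ).
The dimension matrix has rank 4.
Independent dimensionless groups: 5 − 4 = 1.

1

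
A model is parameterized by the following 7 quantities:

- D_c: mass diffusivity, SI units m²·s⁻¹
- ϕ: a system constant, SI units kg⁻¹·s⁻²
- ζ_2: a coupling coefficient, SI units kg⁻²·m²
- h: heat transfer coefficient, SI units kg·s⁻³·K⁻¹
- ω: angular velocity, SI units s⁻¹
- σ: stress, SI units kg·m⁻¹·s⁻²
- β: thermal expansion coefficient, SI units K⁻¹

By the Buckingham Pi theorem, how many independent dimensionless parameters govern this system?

There are 7 variables and 4 base dimensions (M, L, T, Θ).
The dimension matrix has rank 4.
Independent dimensionless groups: 7 − 4 = 3.

3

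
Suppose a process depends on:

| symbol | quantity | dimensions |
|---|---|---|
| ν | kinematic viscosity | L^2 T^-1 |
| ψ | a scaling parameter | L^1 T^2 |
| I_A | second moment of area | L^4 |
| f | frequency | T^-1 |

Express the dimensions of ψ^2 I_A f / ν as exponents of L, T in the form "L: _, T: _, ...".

L: 4, T: 4

Collect each base-dimension exponent across the product:
  L: −(2) + 2·(1) + (4) + (0) = 4
  T: −(-1) + 2·(2) + (0) + (-1) = 4
So the dimensions are [L⁴ T⁴].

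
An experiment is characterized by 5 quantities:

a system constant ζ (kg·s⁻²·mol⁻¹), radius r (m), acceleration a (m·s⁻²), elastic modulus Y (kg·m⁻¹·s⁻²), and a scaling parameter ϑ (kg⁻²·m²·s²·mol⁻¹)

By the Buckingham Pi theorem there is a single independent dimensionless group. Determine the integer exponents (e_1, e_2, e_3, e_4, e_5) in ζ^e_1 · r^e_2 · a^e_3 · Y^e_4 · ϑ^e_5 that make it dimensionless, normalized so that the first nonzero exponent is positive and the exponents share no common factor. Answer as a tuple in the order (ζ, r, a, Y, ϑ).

(1, -2, 1, -3, -1)

M: e_1·(1) + e_2·(0) + e_3·(0) + e_4·(1) + e_5·(-2) = 0
L: e_1·(0) + e_2·(1) + e_3·(1) + e_4·(-1) + e_5·(2) = 0
T: e_1·(-2) + e_2·(0) + e_3·(-2) + e_4·(-2) + e_5·(2) = 0
N: e_1·(-1) + e_2·(0) + e_3·(0) + e_4·(0) + e_5·(-1) = 0
Solving this homogeneous linear system for the smallest-integer solution (first nonzero entry positive) gives (1, -2, 1, -3, -1).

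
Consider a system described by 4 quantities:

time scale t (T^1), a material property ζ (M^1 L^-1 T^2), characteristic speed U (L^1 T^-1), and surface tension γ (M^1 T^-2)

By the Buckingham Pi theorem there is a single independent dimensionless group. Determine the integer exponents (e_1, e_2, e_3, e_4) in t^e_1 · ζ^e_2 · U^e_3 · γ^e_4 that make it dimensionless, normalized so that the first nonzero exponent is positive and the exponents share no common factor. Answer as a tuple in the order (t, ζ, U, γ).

M: e_1·(0) + e_2·(1) + e_3·(0) + e_4·(1) = 0
L: e_1·(0) + e_2·(-1) + e_3·(1) + e_4·(0) = 0
T: e_1·(1) + e_2·(2) + e_3·(-1) + e_4·(-2) = 0
Solving this homogeneous linear system for the smallest-integer solution (first nonzero entry positive) gives (3, -1, -1, 1).

(3, -1, -1, 1)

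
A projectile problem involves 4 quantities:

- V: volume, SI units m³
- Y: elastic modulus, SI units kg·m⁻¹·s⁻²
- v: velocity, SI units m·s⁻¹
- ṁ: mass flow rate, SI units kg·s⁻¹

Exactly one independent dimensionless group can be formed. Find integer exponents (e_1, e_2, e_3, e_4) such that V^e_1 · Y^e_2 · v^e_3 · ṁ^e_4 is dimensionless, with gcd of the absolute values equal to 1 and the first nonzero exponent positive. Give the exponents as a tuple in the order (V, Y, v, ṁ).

(2, 3, -3, -3)

M: e_1·(0) + e_2·(1) + e_3·(0) + e_4·(1) = 0
L: e_1·(3) + e_2·(-1) + e_3·(1) + e_4·(0) = 0
T: e_1·(0) + e_2·(-2) + e_3·(-1) + e_4·(-1) = 0
Solving this homogeneous linear system for the smallest-integer solution (first nonzero entry positive) gives (2, 3, -3, -3).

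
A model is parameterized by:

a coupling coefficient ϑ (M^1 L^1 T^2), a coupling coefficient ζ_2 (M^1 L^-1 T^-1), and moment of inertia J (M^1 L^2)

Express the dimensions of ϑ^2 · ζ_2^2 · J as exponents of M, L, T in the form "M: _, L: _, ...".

M: 5, L: 2, T: 2

Collect each base-dimension exponent across the product:
  M: 2·(1) + 2·(1) + (1) = 5
  L: 2·(1) + 2·(-1) + (2) = 2
  T: 2·(2) + 2·(-1) + (0) = 2
So the dimensions are [M⁵ L² T²].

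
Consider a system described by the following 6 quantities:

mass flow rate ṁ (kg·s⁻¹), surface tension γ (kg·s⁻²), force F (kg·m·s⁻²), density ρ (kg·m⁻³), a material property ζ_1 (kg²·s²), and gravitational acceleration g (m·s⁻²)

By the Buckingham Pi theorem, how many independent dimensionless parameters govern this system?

There are 6 variables and 3 base dimensions (M, L, T).
The dimension matrix has rank 3.
Independent dimensionless groups: 6 − 3 = 3.

3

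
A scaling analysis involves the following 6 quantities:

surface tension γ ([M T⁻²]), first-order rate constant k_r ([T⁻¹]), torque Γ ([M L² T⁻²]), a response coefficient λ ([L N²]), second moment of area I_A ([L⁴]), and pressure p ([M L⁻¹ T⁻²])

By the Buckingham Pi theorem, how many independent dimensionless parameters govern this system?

2

There are 6 variables and 4 base dimensions (M, L, T, N).
The dimension matrix has rank 4.
Independent dimensionless groups: 6 − 4 = 2.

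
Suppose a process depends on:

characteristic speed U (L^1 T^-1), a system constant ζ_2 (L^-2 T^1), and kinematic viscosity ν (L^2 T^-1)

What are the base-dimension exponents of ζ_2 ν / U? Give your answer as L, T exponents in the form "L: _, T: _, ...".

Collect each base-dimension exponent across the product:
  L: −(1) + (-2) + (2) = -1
  T: −(-1) + (1) + (-1) = 1
So the dimensions are [L⁻¹ T].

L: -1, T: 1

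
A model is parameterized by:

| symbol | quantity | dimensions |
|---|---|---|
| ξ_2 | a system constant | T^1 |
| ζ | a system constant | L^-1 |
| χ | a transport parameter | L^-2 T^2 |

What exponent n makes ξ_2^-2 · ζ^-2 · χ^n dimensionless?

1

Balance the L exponent: (-2)·n from χ, plus −2·(0) − 2·(-1) = 2 from the rest, must sum to zero.
-2n + 2 = 0, so n = 1.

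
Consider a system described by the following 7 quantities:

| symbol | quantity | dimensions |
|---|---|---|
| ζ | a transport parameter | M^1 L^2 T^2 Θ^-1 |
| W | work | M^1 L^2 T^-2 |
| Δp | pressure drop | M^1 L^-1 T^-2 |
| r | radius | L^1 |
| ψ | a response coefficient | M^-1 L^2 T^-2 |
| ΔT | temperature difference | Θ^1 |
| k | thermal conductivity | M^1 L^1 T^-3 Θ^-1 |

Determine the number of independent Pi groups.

There are 7 variables and 4 base dimensions (M, L, T, Θ).
The dimension matrix has rank 4.
Independent dimensionless groups: 7 − 4 = 3.

3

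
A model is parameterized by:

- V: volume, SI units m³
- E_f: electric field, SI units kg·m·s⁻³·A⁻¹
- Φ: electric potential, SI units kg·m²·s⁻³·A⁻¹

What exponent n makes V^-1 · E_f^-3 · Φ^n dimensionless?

3

Balance the M exponent: (1)·n from Φ, plus −(0) − 3·(1) = -3 from the rest, must sum to zero.
n − 3 = 0, so n = 3.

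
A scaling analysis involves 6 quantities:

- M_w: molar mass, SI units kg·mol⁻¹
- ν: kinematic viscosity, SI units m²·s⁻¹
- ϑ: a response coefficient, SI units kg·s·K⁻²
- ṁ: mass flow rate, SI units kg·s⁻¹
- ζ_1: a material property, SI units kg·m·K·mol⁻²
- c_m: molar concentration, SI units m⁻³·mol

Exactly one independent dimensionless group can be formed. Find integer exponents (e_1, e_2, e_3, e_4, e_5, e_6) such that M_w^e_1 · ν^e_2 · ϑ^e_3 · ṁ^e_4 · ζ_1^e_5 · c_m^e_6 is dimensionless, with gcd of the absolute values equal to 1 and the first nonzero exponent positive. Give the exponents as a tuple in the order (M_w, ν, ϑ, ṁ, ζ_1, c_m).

(2, -2, -1, 1, -2, -2)

M: e_1·(1) + e_2·(0) + e_3·(1) + e_4·(1) + e_5·(1) + e_6·(0) = 0
L: e_1·(0) + e_2·(2) + e_3·(0) + e_4·(0) + e_5·(1) + e_6·(-3) = 0
T: e_1·(0) + e_2·(-1) + e_3·(1) + e_4·(-1) + e_5·(0) + e_6·(0) = 0
Θ: e_1·(0) + e_2·(0) + e_3·(-2) + e_4·(0) + e_5·(1) + e_6·(0) = 0
N: e_1·(-1) + e_2·(0) + e_3·(0) + e_4·(0) + e_5·(-2) + e_6·(1) = 0
Solving this homogeneous linear system for the smallest-integer solution (first nonzero entry positive) gives (2, -2, -1, 1, -2, -2).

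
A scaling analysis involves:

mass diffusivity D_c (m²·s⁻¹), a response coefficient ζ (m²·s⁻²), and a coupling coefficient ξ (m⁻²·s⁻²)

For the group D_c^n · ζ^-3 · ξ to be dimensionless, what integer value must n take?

Balance the L exponent: (2)·n from D_c, plus −3·(2) + (-2) = -8 from the rest, must sum to zero.
2n − 8 = 0, so n = 4.

4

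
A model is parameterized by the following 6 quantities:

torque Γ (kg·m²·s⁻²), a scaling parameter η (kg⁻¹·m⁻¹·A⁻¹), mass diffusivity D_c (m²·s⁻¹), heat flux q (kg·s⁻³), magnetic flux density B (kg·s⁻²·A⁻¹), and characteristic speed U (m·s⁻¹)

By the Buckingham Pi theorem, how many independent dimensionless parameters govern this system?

There are 6 variables and 4 base dimensions (M, L, T, I).
The dimension matrix has rank 4.
Independent dimensionless groups: 6 − 4 = 2.

2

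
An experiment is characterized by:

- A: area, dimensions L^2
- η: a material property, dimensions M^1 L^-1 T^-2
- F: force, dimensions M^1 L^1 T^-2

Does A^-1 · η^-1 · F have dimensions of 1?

Sum the exponent of each base dimension across the product:
  M: −[A]_M − [η]_M + [F]_M = −(0) − (1) + (1) = 0
  L: −[A]_L − [η]_L + [F]_L = −(2) − (-1) + (1) = 0
  T: −[A]_T − [η]_T + [F]_T = −(0) − (-2) + (-2) = 0
All base exponents vanish — dimensionless.

yes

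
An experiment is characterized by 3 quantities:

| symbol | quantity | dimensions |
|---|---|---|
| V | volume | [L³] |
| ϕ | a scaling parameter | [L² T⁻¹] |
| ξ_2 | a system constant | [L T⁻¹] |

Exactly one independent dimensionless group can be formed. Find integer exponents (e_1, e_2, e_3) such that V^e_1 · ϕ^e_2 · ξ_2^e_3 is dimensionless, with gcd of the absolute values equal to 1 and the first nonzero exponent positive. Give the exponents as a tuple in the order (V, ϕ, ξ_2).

L: e_1·(3) + e_2·(2) + e_3·(1) = 0
T: e_1·(0) + e_2·(-1) + e_3·(-1) = 0
Solving this homogeneous linear system for the smallest-integer solution (first nonzero entry positive) gives (1, -3, 3).

(1, -3, 3)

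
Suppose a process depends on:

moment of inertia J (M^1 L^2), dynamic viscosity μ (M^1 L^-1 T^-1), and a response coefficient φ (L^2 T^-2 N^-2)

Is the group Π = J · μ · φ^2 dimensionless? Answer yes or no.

no

Sum the exponent of each base dimension across the product:
  M: [J]_M + [μ]_M + 2·[φ]_M = (1) + (1) + 2·(0) = 2
  L: [J]_L + [μ]_L + 2·[φ]_L = (2) + (-1) + 2·(2) = 5
  T: [J]_T + [μ]_T + 2·[φ]_T = (0) + (-1) + 2·(-2) = -5
  N: [J]_N + [μ]_N + 2·[φ]_N = (0) + (0) + 2·(-2) = -4
Net dimensions [M² L⁵ T⁻⁵ N⁻⁴] ≠ [1] — not dimensionless.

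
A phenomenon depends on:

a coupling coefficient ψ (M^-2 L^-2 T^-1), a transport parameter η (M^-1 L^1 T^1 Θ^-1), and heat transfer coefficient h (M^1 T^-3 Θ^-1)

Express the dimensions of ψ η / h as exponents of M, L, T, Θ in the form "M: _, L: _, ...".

M: -4, L: -1, T: 3, Θ: 0

Collect each base-dimension exponent across the product:
  M: (-2) + (-1) − (1) = -4
  L: (-2) + (1) − (0) = -1
  T: (-1) + (1) − (-3) = 3
  Θ: (0) + (-1) − (-1) = 0
So the dimensions are [M⁻⁴ L⁻¹ T³].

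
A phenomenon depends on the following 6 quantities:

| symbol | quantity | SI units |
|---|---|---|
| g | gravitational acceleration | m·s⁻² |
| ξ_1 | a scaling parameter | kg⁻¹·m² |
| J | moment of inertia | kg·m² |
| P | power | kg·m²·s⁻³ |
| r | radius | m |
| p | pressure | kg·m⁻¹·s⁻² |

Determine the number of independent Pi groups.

There are 6 variables and 3 base dimensions (M, L, T).
The dimension matrix has rank 3.
Independent dimensionless groups: 6 − 3 = 3.

3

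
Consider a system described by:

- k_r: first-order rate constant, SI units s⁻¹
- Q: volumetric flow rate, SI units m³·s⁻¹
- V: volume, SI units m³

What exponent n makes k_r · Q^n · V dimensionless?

Balance the L exponent: (3)·n from Q, plus (0) + (3) = 3 from the rest, must sum to zero.
3n + 3 = 0, so n = -1.

-1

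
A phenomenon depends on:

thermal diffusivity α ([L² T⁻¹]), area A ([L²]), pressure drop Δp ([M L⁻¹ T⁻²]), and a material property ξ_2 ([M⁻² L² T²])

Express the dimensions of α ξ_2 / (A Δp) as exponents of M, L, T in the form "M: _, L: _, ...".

M: -3, L: 3, T: 3

Collect each base-dimension exponent across the product:
  M: (0) − (0) − (1) + (-2) = -3
  L: (2) − (2) − (-1) + (2) = 3
  T: (-1) − (0) − (-2) + (2) = 3
So the dimensions are [M⁻³ L³ T³].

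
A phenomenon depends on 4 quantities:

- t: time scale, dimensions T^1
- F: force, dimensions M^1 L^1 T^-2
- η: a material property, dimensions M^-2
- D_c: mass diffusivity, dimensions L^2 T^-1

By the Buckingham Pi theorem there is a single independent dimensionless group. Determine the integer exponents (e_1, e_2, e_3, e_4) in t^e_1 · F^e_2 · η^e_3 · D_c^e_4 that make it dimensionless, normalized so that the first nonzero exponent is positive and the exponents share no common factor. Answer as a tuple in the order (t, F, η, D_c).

(3, 2, 1, -1)

M: e_1·(0) + e_2·(1) + e_3·(-2) + e_4·(0) = 0
L: e_1·(0) + e_2·(1) + e_3·(0) + e_4·(2) = 0
T: e_1·(1) + e_2·(-2) + e_3·(0) + e_4·(-1) = 0
Solving this homogeneous linear system for the smallest-integer solution (first nonzero entry positive) gives (3, 2, 1, -1).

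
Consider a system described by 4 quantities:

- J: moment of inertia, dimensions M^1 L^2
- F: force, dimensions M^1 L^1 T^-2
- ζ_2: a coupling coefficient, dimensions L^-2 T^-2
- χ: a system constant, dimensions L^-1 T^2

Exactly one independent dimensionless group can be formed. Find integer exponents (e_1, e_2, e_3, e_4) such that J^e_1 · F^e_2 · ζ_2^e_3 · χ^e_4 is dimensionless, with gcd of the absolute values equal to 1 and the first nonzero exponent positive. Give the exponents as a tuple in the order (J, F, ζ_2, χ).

(3, -3, 2, -1)

M: e_1·(1) + e_2·(1) + e_3·(0) + e_4·(0) = 0
L: e_1·(2) + e_2·(1) + e_3·(-2) + e_4·(-1) = 0
T: e_1·(0) + e_2·(-2) + e_3·(-2) + e_4·(2) = 0
Solving this homogeneous linear system for the smallest-integer solution (first nonzero entry positive) gives (3, -3, 2, -1).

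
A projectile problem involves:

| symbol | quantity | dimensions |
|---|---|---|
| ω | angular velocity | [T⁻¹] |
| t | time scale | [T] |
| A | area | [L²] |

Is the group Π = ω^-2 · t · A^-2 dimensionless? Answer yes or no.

no

Sum the exponent of each base dimension across the product:
  L: −2·[ω]_L + [t]_L − 2·[A]_L = −2·(0) + (0) − 2·(2) = -4
  T: −2·[ω]_T + [t]_T − 2·[A]_T = −2·(-1) + (1) − 2·(0) = 3
Net dimensions [L⁻⁴ T³] ≠ [1] — not dimensionless.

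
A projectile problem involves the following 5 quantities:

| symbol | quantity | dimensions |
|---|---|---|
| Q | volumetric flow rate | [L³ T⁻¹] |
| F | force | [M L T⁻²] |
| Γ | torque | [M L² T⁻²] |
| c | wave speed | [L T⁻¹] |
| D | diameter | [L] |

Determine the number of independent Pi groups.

2

There are 5 variables and 3 base dimensions (M, L, T).
The dimension matrix has rank 3.
Independent dimensionless groups: 5 − 3 = 2.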